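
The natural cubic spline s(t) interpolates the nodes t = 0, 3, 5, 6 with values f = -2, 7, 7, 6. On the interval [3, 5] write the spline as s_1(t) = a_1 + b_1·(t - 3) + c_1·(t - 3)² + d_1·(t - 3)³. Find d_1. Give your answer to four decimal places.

With m_i denoting the second derivative at x_i, h_i = 3, 2, 1, and Δ_i = (y_(i+1) − y_i)/h_i = 3, 0, -1:
  3·m_0 + 10·m_1 + 2·m_2 = 6(Δ_1 - Δ_0) = -18
  2·m_1 + 6·m_2 + 1·m_3 = 6(Δ_2 - Δ_1) = -6
Natural end conditions: m_0 = m_3 = 0.
Solving: m_0 = 0, m_1 = -12/7, m_2 = -3/7, m_3 = 0.
On [3, 5], with s_1(t) = a_1 + b_1·(t - 3) + c_1·(t - 3)² + d_1·(t - 3)³: c_1 = m_1/2 = -6/7, d_1 = (m_2 - m_1)/(6h_1) = 3/28, b_1 = Δ_1 - h_1(2m_1 + m_2)/6 = 9/7.

0.1071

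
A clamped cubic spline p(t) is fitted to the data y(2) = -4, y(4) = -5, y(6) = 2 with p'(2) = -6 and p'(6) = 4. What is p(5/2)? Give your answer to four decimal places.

Put m_i = p'' at the i-th knot. Here h = (2, 2) and Δ = (-1/2, 7/2), so the interior equations h_(i-1)·m_(i-1) + 2(h_(i-1)+h_i)·m_i + h_i·m_(i+1) = 6(Δ_i − Δ_(i-1)) read
  2·m_0 + 8·m_1 + 2·m_2 = 6(Δ_1 - Δ_0) = 24
Clamped end conditions give two more equations: 2h_0·m_0 + h_0·m_1 = 6(Δ_0 - p'(2)) = 33 and h_1·m_1 + 2h_1·m_2 = 6(p'(6) - Δ_1) = 3.
Solving: m_0 = 31/4, m_1 = 1, m_2 = 1/4.
On [2, 4], p(t) = -4 - 6·(t - 2) + 31/8·(t - 2)² - 9/16·(t - 2)³.
With (t - 2) = 1/2: p(5/2) = -781/128.

-6.1016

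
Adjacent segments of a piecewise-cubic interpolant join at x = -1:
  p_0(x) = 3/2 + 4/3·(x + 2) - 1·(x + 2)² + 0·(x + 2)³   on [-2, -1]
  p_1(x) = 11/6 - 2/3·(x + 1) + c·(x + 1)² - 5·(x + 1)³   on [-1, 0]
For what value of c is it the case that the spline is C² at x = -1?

p_0''(x) = -2 + 0·(x + 2), so p_0''(-1) = -2. On the right, p_1''(-1) = 2c, so c = -1.

-1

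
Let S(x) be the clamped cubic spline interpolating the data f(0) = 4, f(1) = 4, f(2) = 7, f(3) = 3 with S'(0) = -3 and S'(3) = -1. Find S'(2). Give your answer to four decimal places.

-1.3333

Write M_i for S''(x_i). With h_i = 1, 1, 1 and divided differences Δ_i = 0, 3, -4, the continuity of S' gives the tridiagonal system
  1·M_0 + 4·M_1 + 1·M_2 = 6(Δ_1 - Δ_0) = 18
  1·M_1 + 4·M_2 + 1·M_3 = 6(Δ_2 - Δ_1) = -42
Clamped end conditions give two more equations: 2h_0·M_0 + h_0·M_1 = 6(Δ_0 - S'(0)) = 18 and h_2·M_2 + 2h_2·M_3 = 6(S'(3) - Δ_2) = 18.
Hence M_0 = 16/3, M_1 = 22/3, M_2 = -50/3, M_3 = 52/3.
On [2, 3], S'(x) = b_2 + 2c_2·(x - 2) + 3d_2·(x - 2)² with b_2 = Δ_2 - h_2(2M_2 + M_3)/6 = -4/3, c_2 = M_2/2 = -25/3, d_2 = (M_3 - M_2)/(6h_2) = 17/3. So S'(2) = -4/3.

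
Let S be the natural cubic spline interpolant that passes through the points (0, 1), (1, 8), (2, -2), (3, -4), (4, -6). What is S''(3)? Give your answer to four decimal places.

-5.2500

Write M_i for S''(x_i). With h_i = 1, 1, 1, 1 and divided differences Δ_i = 7, -10, -2, -2, the continuity of S' gives the tridiagonal system
  1·M_0 + 4·M_1 + 1·M_2 = 6(Δ_1 - Δ_0) = -102
  1·M_1 + 4·M_2 + 1·M_3 = 6(Δ_2 - Δ_1) = 48
  1·M_2 + 4·M_3 + 1·M_4 = 6(Δ_3 - Δ_2) = 0
Natural end conditions: M_0 = M_4 = 0.
Solving: M_0 = 0, M_1 = -123/4, M_2 = 21, M_3 = -21/4, M_4 = 0.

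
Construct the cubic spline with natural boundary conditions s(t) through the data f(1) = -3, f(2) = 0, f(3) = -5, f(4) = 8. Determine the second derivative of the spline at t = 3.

32

Put M_i = s'' at the i-th knot. Here h = (1, 1, 1) and Δ = (3, -5, 13), so the interior equations h_(i-1)·M_(i-1) + 2(h_(i-1)+h_i)·M_i + h_i·M_(i+1) = 6(Δ_i − Δ_(i-1)) read
  1·M_0 + 4·M_1 + 1·M_2 = 6(Δ_1 - Δ_0) = -48
  1·M_1 + 4·M_2 + 1·M_3 = 6(Δ_2 - Δ_1) = 108
Natural end conditions: M_0 = M_3 = 0.
Forward elimination and back-substitution give M_0 = 0, M_1 = -20, M_2 = 32, M_3 = 0.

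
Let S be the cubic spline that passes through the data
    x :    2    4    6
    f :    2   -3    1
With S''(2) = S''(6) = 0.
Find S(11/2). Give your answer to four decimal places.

Let σ_i = S''(x_i). Step sizes h_i = 2, 2; slopes of the chords Δ_i = (y_(i+1) - y_i)/h_i = -5/2, 2.
  2·σ_0 + 8·σ_1 + 2·σ_2 = 6(Δ_1 - Δ_0) = 27
Natural end conditions: σ_0 = σ_2 = 0.
Hence σ_0 = 0, σ_1 = 27/8, σ_2 = 0.
On [4, 6], S(x) = -3 - 1/4·(x - 4) + 27/16·(x - 4)² - 9/32·(x - 4)³.
With (x - 4) = 3/2: S(11/2) = -135/256.

-0.5273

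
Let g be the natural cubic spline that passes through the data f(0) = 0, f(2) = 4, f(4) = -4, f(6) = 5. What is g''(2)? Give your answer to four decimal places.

Let m_i = g''(x_i). Step sizes h_i = 2, 2, 2; slopes of the chords Δ_i = (y_(i+1) - y_i)/h_i = 2, -4, 9/2.
  2·m_0 + 8·m_1 + 2·m_2 = 6(Δ_1 - Δ_0) = -36
  2·m_1 + 8·m_2 + 2·m_3 = 6(Δ_2 - Δ_1) = 51
Natural end conditions: m_0 = m_3 = 0.
Solving: m_0 = 0, m_1 = -13/2, m_2 = 8, m_3 = 0.

-6.5000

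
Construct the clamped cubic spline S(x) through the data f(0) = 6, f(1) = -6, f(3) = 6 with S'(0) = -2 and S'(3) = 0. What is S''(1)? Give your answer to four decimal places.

Write M_i for S''(x_i). With h_i = 1, 2 and divided differences Δ_i = -12, 6, the continuity of S' gives the tridiagonal system
  1·M_0 + 6·M_1 + 2·M_2 = 6(Δ_1 - Δ_0) = 108
Clamped end conditions give two more equations: 2h_0·M_0 + h_0·M_1 = 6(Δ_0 - S'(0)) = -60 and h_1·M_1 + 2h_1·M_2 = 6(S'(3) - Δ_1) = -36.
Hence M_0 = -142/3, M_1 = 104/3, M_2 = -79/3.

34.6667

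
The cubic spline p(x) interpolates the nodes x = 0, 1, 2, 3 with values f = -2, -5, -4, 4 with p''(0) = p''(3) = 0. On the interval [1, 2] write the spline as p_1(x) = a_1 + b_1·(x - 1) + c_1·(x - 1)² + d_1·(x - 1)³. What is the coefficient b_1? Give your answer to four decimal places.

-1.8000

With M_i denoting the second derivative at x_i, h_i = 1, 1, 1, and Δ_i = (y_(i+1) − y_i)/h_i = -3, 1, 8:
  1·M_0 + 4·M_1 + 1·M_2 = 6(Δ_1 - Δ_0) = 24
  1·M_1 + 4·M_2 + 1·M_3 = 6(Δ_2 - Δ_1) = 42
Natural end conditions: M_0 = M_3 = 0.
Solving the tridiagonal system: M_0 = 0, M_1 = 18/5, M_2 = 48/5, M_3 = 0.
On [1, 2], with p_1(x) = a_1 + b_1·(x - 1) + c_1·(x - 1)² + d_1·(x - 1)³: c_1 = M_1/2 = 9/5, d_1 = (M_2 - M_1)/(6h_1) = 1, b_1 = Δ_1 - h_1(2M_1 + M_2)/6 = -9/5.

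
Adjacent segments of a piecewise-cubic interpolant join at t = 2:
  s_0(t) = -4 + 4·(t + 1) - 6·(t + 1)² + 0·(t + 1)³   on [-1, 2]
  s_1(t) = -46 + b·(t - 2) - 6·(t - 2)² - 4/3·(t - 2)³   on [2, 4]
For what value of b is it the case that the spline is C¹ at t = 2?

s_0'(t) = 4 - 12·(t + 1) + 0·(t + 1)², so s_0'(2) = -32. On the right, s_1'(2) = b, so b = -32.

-32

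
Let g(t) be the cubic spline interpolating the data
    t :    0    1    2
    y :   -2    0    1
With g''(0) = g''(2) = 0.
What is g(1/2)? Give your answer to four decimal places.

Put m_i = g'' at the i-th knot. Here h = (1, 1) and Δ = (2, 1), so the interior equations h_(i-1)·m_(i-1) + 2(h_(i-1)+h_i)·m_i + h_i·m_(i+1) = 6(Δ_i − Δ_(i-1)) read
  1·m_0 + 4·m_1 + 1·m_2 = 6(Δ_1 - Δ_0) = -6
Natural end conditions: m_0 = m_2 = 0.
Solving the tridiagonal system: m_0 = 0, m_1 = -3/2, m_2 = 0.
On [0, 1], g(t) = -2 + 9/4·t + 0·t² - 1/4·t³.
With t = 1/2: g(1/2) = -29/32.

-0.9063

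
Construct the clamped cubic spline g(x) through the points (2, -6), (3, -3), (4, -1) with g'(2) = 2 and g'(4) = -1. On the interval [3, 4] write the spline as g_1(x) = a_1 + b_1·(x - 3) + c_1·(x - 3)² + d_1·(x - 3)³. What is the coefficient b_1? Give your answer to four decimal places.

3.5000

Put σ_i = g'' at the i-th knot. Here h = (1, 1) and Δ = (3, 2), so the interior equations h_(i-1)·σ_(i-1) + 2(h_(i-1)+h_i)·σ_i + h_i·σ_(i+1) = 6(Δ_i − Δ_(i-1)) read
  1·σ_0 + 4·σ_1 + 1·σ_2 = 6(Δ_1 - Δ_0) = -6
Clamped end conditions give two more equations: 2h_0·σ_0 + h_0·σ_1 = 6(Δ_0 - g'(2)) = 6 and h_1·σ_1 + 2h_1·σ_2 = 6(g'(4) - Δ_1) = -18.
Solving the tridiagonal system: σ_0 = 3, σ_1 = 0, σ_2 = -9.
On [3, 4], with g_1(x) = a_1 + b_1·(x - 3) + c_1·(x - 3)² + d_1·(x - 3)³: c_1 = σ_1/2 = 0, d_1 = (σ_2 - σ_1)/(6h_1) = -3/2, b_1 = Δ_1 - h_1(2σ_1 + σ_2)/6 = 7/2.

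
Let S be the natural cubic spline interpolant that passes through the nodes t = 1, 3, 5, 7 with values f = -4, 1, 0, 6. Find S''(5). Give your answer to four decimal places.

Let m_i = S''(x_i). Step sizes h_i = 2, 2, 2; slopes of the chords Δ_i = (y_(i+1) - y_i)/h_i = 5/2, -1/2, 3.
  2·m_0 + 8·m_1 + 2·m_2 = 6(Δ_1 - Δ_0) = -18
  2·m_1 + 8·m_2 + 2·m_3 = 6(Δ_2 - Δ_1) = 21
Natural end conditions: m_0 = m_3 = 0.
Hence m_0 = 0, m_1 = -31/10, m_2 = 17/5, m_3 = 0.

3.4000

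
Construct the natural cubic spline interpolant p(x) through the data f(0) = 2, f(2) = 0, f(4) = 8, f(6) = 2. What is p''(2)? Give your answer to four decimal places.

5.4000

Put M_i = p'' at the i-th knot. Here h = (2, 2, 2) and Δ = (-1, 4, -3), so the interior equations h_(i-1)·M_(i-1) + 2(h_(i-1)+h_i)·M_i + h_i·M_(i+1) = 6(Δ_i − Δ_(i-1)) read
  2·M_0 + 8·M_1 + 2·M_2 = 6(Δ_1 - Δ_0) = 30
  2·M_1 + 8·M_2 + 2·M_3 = 6(Δ_2 - Δ_1) = -42
Natural end conditions: M_0 = M_3 = 0.
Hence M_0 = 0, M_1 = 27/5, M_2 = -33/5, M_3 = 0.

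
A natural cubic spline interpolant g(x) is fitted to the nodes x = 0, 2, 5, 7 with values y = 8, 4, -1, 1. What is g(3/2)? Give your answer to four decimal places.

5.0673

Put M_i = g'' at the i-th knot. Here h = (2, 3, 2) and Δ = (-2, -5/3, 1), so the interior equations h_(i-1)·M_(i-1) + 2(h_(i-1)+h_i)·M_i + h_i·M_(i+1) = 6(Δ_i − Δ_(i-1)) read
  2·M_0 + 10·M_1 + 3·M_2 = 6(Δ_1 - Δ_0) = 2
  3·M_1 + 10·M_2 + 2·M_3 = 6(Δ_2 - Δ_1) = 16
Natural end conditions: M_0 = M_3 = 0.
Forward elimination and back-substitution give M_0 = 0, M_1 = -4/13, M_2 = 22/13, M_3 = 0.
On [0, 2], g(x) = 8 - 74/39·x + 0·x² - 1/39·x³.
With x = 3/2: g(3/2) = 527/104.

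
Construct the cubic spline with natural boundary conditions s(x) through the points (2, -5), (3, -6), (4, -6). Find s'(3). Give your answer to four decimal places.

Write σ_i for s''(x_i). With h_i = 1, 1 and divided differences Δ_i = -1, 0, the continuity of s' gives the tridiagonal system
  1·σ_0 + 4·σ_1 + 1·σ_2 = 6(Δ_1 - Δ_0) = 6
Natural end conditions: σ_0 = σ_2 = 0.
Solving the tridiagonal system: σ_0 = 0, σ_1 = 3/2, σ_2 = 0.
On [3, 4], s'(x) = b_1 + 2c_1·(x - 3) + 3d_1·(x - 3)² with b_1 = Δ_1 - h_1(2σ_1 + σ_2)/6 = -1/2, c_1 = σ_1/2 = 3/4, d_1 = (σ_2 - σ_1)/(6h_1) = -1/4. So s'(3) = -1/2.

-0.5000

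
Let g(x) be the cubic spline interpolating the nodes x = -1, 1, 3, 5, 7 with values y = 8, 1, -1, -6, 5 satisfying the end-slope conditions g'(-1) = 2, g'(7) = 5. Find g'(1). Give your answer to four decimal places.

With σ_i denoting the second derivative at x_i, h_i = 2, 2, 2, 2, and Δ_i = (y_(i+1) − y_i)/h_i = -7/2, -1, -5/2, 11/2:
  2·σ_0 + 8·σ_1 + 2·σ_2 = 6(Δ_1 - Δ_0) = 15
  2·σ_1 + 8·σ_2 + 2·σ_3 = 6(Δ_2 - Δ_1) = -9
  2·σ_2 + 8·σ_3 + 2·σ_4 = 6(Δ_3 - Δ_2) = 48
Clamped end conditions give two more equations: 2h_0·σ_0 + h_0·σ_1 = 6(Δ_0 - g'(-1)) = -33 and h_3·σ_3 + 2h_3·σ_4 = 6(g'(7) - Δ_3) = -3.
Solving: σ_0 = -1251/112, σ_1 = 327/56, σ_2 = -75/16, σ_3 = 471/56, σ_4 = -555/112.
On [1, 3], g'(x) = b_1 + 2c_1·(x - 1) + 3d_1·(x - 1)² with b_1 = Δ_1 - h_1(2σ_1 + σ_2)/6 = -373/112, c_1 = σ_1/2 = 327/112, d_1 = (σ_2 - σ_1)/(6h_1) = -393/448. So g'(1) = -373/112.

-3.3304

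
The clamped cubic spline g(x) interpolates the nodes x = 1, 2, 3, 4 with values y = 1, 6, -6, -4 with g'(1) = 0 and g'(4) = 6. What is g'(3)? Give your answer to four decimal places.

Put M_i = g'' at the i-th knot. Here h = (1, 1, 1) and Δ = (5, -12, 2), so the interior equations h_(i-1)·M_(i-1) + 2(h_(i-1)+h_i)·M_i + h_i·M_(i+1) = 6(Δ_i − Δ_(i-1)) read
  1·M_0 + 4·M_1 + 1·M_2 = 6(Δ_1 - Δ_0) = -102
  1·M_1 + 4·M_2 + 1·M_3 = 6(Δ_2 - Δ_1) = 84
Clamped end conditions give two more equations: 2h_0·M_0 + h_0·M_1 = 6(Δ_0 - g'(1)) = 30 and h_2·M_2 + 2h_2·M_3 = 6(g'(4) - Δ_2) = 24.
Hence M_0 = 182/5, M_1 = -214/5, M_2 = 164/5, M_3 = -22/5.
On [3, 4], g'(x) = b_2 + 2c_2·(x - 3) + 3d_2·(x - 3)² with b_2 = Δ_2 - h_2(2M_2 + M_3)/6 = -41/5, c_2 = M_2/2 = 82/5, d_2 = (M_3 - M_2)/(6h_2) = -31/5. So g'(3) = -41/5.

-8.2000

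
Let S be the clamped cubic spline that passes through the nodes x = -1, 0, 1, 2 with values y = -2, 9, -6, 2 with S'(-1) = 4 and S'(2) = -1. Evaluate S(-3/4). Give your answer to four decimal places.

Put σ_i = S'' at the i-th knot. Here h = (1, 1, 1) and Δ = (11, -15, 8), so the interior equations h_(i-1)·σ_(i-1) + 2(h_(i-1)+h_i)·σ_i + h_i·σ_(i+1) = 6(Δ_i − Δ_(i-1)) read
  1·σ_0 + 4·σ_1 + 1·σ_2 = 6(Δ_1 - Δ_0) = -156
  1·σ_1 + 4·σ_2 + 1·σ_3 = 6(Δ_2 - Δ_1) = 138
Clamped end conditions give two more equations: 2h_0·σ_0 + h_0·σ_1 = 6(Δ_0 - S'(-1)) = 42 and h_2·σ_2 + 2h_2·σ_3 = 6(S'(2) - Δ_2) = -54.
Forward elimination and back-substitution give σ_0 = 838/15, σ_1 = -1046/15, σ_2 = 1006/15, σ_3 = -908/15.
On [-1, 0], S(x) = -2 + 4·(x + 1) + 419/15·(x + 1)² - 314/15·(x + 1)³.
With (x + 1) = 1/4: S(-3/4) = 67/160.

0.4188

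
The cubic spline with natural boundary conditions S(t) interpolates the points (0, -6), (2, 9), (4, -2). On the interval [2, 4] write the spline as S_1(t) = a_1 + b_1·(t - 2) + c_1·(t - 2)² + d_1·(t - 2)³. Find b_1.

Put m_i = S'' at the i-th knot. Here h = (2, 2) and Δ = (15/2, -11/2), so the interior equations h_(i-1)·m_(i-1) + 2(h_(i-1)+h_i)·m_i + h_i·m_(i+1) = 6(Δ_i − Δ_(i-1)) read
  2·m_0 + 8·m_1 + 2·m_2 = 6(Δ_1 - Δ_0) = -78
Natural end conditions: m_0 = m_2 = 0.
Solving: m_0 = 0, m_1 = -39/4, m_2 = 0.
On [2, 4], with S_1(t) = a_1 + b_1·(t - 2) + c_1·(t - 2)² + d_1·(t - 2)³: c_1 = m_1/2 = -39/8, d_1 = (m_2 - m_1)/(6h_1) = 13/16, b_1 = Δ_1 - h_1(2m_1 + m_2)/6 = 1.

1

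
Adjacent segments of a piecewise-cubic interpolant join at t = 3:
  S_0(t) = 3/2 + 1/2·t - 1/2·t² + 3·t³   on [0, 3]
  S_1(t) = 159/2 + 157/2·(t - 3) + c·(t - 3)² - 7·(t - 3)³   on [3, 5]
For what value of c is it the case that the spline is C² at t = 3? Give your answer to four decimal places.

S_0''(t) = -1 + 18·t, so S_0''(3) = 53. On the right, S_1''(3) = 2c, so c = 53/2.

26.5000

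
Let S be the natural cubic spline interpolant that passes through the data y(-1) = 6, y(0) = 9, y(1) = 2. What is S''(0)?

Write M_i for S''(x_i). With h_i = 1, 1 and divided differences Δ_i = 3, -7, the continuity of S' gives the tridiagonal system
  1·M_0 + 4·M_1 + 1·M_2 = 6(Δ_1 - Δ_0) = -60
Natural end conditions: M_0 = M_2 = 0.
Solving the tridiagonal system: M_0 = 0, M_1 = -15, M_2 = 0.

-15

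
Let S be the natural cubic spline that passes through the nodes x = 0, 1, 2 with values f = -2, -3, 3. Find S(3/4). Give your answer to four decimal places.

-3.3242

Write M_i for S''(x_i). With h_i = 1, 1 and divided differences Δ_i = -1, 6, the continuity of S' gives the tridiagonal system
  1·M_0 + 4·M_1 + 1·M_2 = 6(Δ_1 - Δ_0) = 42
Natural end conditions: M_0 = M_2 = 0.
Solving: M_0 = 0, M_1 = 21/2, M_2 = 0.
On [0, 1], S(x) = -2 - 11/4·x + 0·x² + 7/4·x³.
With x = 3/4: S(3/4) = -851/256.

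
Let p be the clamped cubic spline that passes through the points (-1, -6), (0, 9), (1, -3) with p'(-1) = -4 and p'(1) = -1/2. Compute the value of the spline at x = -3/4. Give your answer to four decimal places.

-4.3770

Let M_i = p''(x_i). Step sizes h_i = 1, 1; slopes of the chords Δ_i = (y_(i+1) - y_i)/h_i = 15, -12.
  1·M_0 + 4·M_1 + 1·M_2 = 6(Δ_1 - Δ_0) = -162
Clamped end conditions give two more equations: 2h_0·M_0 + h_0·M_1 = 6(Δ_0 - p'(-1)) = 114 and h_1·M_1 + 2h_1·M_2 = 6(p'(1) - Δ_1) = 69.
Forward elimination and back-substitution give M_0 = 397/4, M_1 = -169/2, M_2 = 307/4.
On [-1, 0], p(x) = -6 - 4·(x + 1) + 397/8·(x + 1)² - 245/8·(x + 1)³.
With (x + 1) = 1/4: p(-3/4) = -2241/512.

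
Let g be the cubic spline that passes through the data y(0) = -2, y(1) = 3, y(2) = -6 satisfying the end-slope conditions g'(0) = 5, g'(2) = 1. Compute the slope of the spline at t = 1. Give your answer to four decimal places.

-4.5000

Write m_i for g''(x_i). With h_i = 1, 1 and divided differences Δ_i = 5, -9, the continuity of g' gives the tridiagonal system
  1·m_0 + 4·m_1 + 1·m_2 = 6(Δ_1 - Δ_0) = -84
Clamped end conditions give two more equations: 2h_0·m_0 + h_0·m_1 = 6(Δ_0 - g'(0)) = 0 and h_1·m_1 + 2h_1·m_2 = 6(g'(2) - Δ_1) = 60.
Hence m_0 = 19, m_1 = -38, m_2 = 49.
On [1, 2], g'(t) = b_1 + 2c_1·(t - 1) + 3d_1·(t - 1)² with b_1 = Δ_1 - h_1(2m_1 + m_2)/6 = -9/2, c_1 = m_1/2 = -19, d_1 = (m_2 - m_1)/(6h_1) = 29/2. So g'(1) = -9/2.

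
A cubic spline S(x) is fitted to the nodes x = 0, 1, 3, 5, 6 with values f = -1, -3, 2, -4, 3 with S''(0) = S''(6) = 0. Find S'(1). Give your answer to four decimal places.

With M_i denoting the second derivative at x_i, h_i = 1, 2, 2, 1, and Δ_i = (y_(i+1) − y_i)/h_i = -2, 5/2, -3, 7:
  1·M_0 + 6·M_1 + 2·M_2 = 6(Δ_1 - Δ_0) = 27
  2·M_1 + 8·M_2 + 2·M_3 = 6(Δ_2 - Δ_1) = -33
  2·M_2 + 6·M_3 + 1·M_4 = 6(Δ_3 - Δ_2) = 60
Natural end conditions: M_0 = M_4 = 0.
Hence M_0 = 0, M_1 = 38/5, M_2 = -93/10, M_3 = 131/10, M_4 = 0.
On [1, 3], S'(x) = b_1 + 2c_1·(x - 1) + 3d_1·(x - 1)² with b_1 = Δ_1 - h_1(2M_1 + M_2)/6 = 8/15, c_1 = M_1/2 = 19/5, d_1 = (M_2 - M_1)/(6h_1) = -169/120. So S'(1) = 8/15.

0.5333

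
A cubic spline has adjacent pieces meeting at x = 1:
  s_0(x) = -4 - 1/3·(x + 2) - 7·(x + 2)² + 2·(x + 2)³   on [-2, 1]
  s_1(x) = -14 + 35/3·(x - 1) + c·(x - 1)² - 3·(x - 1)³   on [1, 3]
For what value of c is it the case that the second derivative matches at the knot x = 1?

11

s_0''(x) = -14 + 12·(x + 2), so s_0''(1) = 22. On the right, s_1''(1) = 2c, so c = 11.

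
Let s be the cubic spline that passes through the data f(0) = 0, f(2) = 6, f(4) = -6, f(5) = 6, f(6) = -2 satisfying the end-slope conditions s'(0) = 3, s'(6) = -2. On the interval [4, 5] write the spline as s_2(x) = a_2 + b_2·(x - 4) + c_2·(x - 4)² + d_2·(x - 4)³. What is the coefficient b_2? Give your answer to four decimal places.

With M_i denoting the second derivative at x_i, h_i = 2, 2, 1, 1, and Δ_i = (y_(i+1) − y_i)/h_i = 3, -6, 12, -8:
  2·M_0 + 8·M_1 + 2·M_2 = 6(Δ_1 - Δ_0) = -54
  2·M_1 + 6·M_2 + 1·M_3 = 6(Δ_2 - Δ_1) = 108
  1·M_2 + 4·M_3 + 1·M_4 = 6(Δ_3 - Δ_2) = -120
Clamped end conditions give two more equations: 2h_0·M_0 + h_0·M_1 = 6(Δ_0 - s'(0)) = 0 and h_3·M_3 + 2h_3·M_4 = 6(s'(6) - Δ_3) = 36.
Hence M_0 = 176/21, M_1 = -352/21, M_2 = 95/3, M_3 = -1018/21, M_4 = 887/21.
On [4, 5], with s_2(x) = a_2 + b_2·(x - 4) + c_2·(x - 4)² + d_2·(x - 4)³: c_2 = M_2/2 = 95/6, d_2 = (M_3 - M_2)/(6h_2) = -187/14, b_2 = Δ_2 - h_2(2M_2 + M_3)/6 = 200/21.

9.5238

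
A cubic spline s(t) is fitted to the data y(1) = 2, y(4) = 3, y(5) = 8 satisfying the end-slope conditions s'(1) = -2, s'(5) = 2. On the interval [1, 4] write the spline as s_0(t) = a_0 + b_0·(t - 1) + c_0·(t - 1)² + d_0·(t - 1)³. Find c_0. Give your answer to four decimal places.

-0.0833

Let M_i = s''(x_i). Step sizes h_i = 3, 1; slopes of the chords Δ_i = (y_(i+1) - y_i)/h_i = 1/3, 5.
  3·M_0 + 8·M_1 + 1·M_2 = 6(Δ_1 - Δ_0) = 28
Clamped end conditions give two more equations: 2h_0·M_0 + h_0·M_1 = 6(Δ_0 - s'(1)) = 14 and h_1·M_1 + 2h_1·M_2 = 6(s'(5) - Δ_1) = -18.
Hence M_0 = -1/6, M_1 = 5, M_2 = -23/2.
On [1, 4], with s_0(t) = a_0 + b_0·(t - 1) + c_0·(t - 1)² + d_0·(t - 1)³: c_0 = M_0/2 = -1/12, d_0 = (M_1 - M_0)/(6h_0) = 31/108, b_0 = Δ_0 - h_0(2M_0 + M_1)/6 = -2.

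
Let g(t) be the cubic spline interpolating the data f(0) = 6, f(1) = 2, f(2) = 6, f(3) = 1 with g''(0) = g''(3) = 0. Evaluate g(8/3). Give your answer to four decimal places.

3.5358

Let m_i = g''(x_i). Step sizes h_i = 1, 1, 1; slopes of the chords Δ_i = (y_(i+1) - y_i)/h_i = -4, 4, -5.
  1·m_0 + 4·m_1 + 1·m_2 = 6(Δ_1 - Δ_0) = 48
  1·m_1 + 4·m_2 + 1·m_3 = 6(Δ_2 - Δ_1) = -54
Natural end conditions: m_0 = m_3 = 0.
Hence m_0 = 0, m_1 = 82/5, m_2 = -88/5, m_3 = 0.
On [2, 3], g(t) = 6 + 13/15·(t - 2) - 44/5·(t - 2)² + 44/15·(t - 2)³.
With (t - 2) = 2/3: g(8/3) = 1432/405.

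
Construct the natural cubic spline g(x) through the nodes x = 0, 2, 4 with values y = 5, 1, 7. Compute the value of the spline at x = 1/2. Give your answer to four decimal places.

3.4141

Let m_i = g''(x_i). Step sizes h_i = 2, 2; slopes of the chords Δ_i = (y_(i+1) - y_i)/h_i = -2, 3.
  2·m_0 + 8·m_1 + 2·m_2 = 6(Δ_1 - Δ_0) = 30
Natural end conditions: m_0 = m_2 = 0.
Solving the tridiagonal system: m_0 = 0, m_1 = 15/4, m_2 = 0.
On [0, 2], g(x) = 5 - 13/4·x + 0·x² + 5/16·x³.
With x = 1/2: g(1/2) = 437/128.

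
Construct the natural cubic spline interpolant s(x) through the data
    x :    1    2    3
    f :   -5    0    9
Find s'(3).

10

With M_i denoting the second derivative at x_i, h_i = 1, 1, and Δ_i = (y_(i+1) − y_i)/h_i = 5, 9:
  1·M_0 + 4·M_1 + 1·M_2 = 6(Δ_1 - Δ_0) = 24
Natural end conditions: M_0 = M_2 = 0.
Solving the tridiagonal system: M_0 = 0, M_1 = 6, M_2 = 0.
On [2, 3], s'(x) = b_1 + 2c_1·(x - 2) + 3d_1·(x - 2)² with b_1 = Δ_1 - h_1(2M_1 + M_2)/6 = 7, c_1 = M_1/2 = 3, d_1 = (M_2 - M_1)/(6h_1) = -1. So s'(3) = 10.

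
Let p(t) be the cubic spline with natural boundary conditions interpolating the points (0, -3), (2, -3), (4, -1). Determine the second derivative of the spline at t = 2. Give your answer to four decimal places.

With M_i denoting the second derivative at x_i, h_i = 2, 2, and Δ_i = (y_(i+1) − y_i)/h_i = 0, 1:
  2·M_0 + 8·M_1 + 2·M_2 = 6(Δ_1 - Δ_0) = 6
Natural end conditions: M_0 = M_2 = 0.
Forward elimination and back-substitution give M_0 = 0, M_1 = 3/4, M_2 = 0.

0.7500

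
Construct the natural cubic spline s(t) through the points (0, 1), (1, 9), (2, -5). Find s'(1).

-3

With m_i denoting the second derivative at x_i, h_i = 1, 1, and Δ_i = (y_(i+1) − y_i)/h_i = 8, -14:
  1·m_0 + 4·m_1 + 1·m_2 = 6(Δ_1 - Δ_0) = -132
Natural end conditions: m_0 = m_2 = 0.
Forward elimination and back-substitution give m_0 = 0, m_1 = -33, m_2 = 0.
On [1, 2], s'(t) = b_1 + 2c_1·(t - 1) + 3d_1·(t - 1)² with b_1 = Δ_1 - h_1(2m_1 + m_2)/6 = -3, c_1 = m_1/2 = -33/2, d_1 = (m_2 - m_1)/(6h_1) = 11/2. So s'(1) = -3.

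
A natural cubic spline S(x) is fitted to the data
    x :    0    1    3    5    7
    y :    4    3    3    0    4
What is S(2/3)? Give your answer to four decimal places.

3.2227

Put m_i = S'' at the i-th knot. Here h = (1, 2, 2, 2) and Δ = (-1, 0, -3/2, 2), so the interior equations h_(i-1)·m_(i-1) + 2(h_(i-1)+h_i)·m_i + h_i·m_(i+1) = 6(Δ_i − Δ_(i-1)) read
  1·m_0 + 6·m_1 + 2·m_2 = 6(Δ_1 - Δ_0) = 6
  2·m_1 + 8·m_2 + 2·m_3 = 6(Δ_2 - Δ_1) = -9
  2·m_2 + 8·m_3 + 2·m_4 = 6(Δ_3 - Δ_2) = 21
Natural end conditions: m_0 = m_4 = 0.
Solving: m_0 = 0, m_1 = 147/82, m_2 = -195/82, m_3 = 132/41, m_4 = 0.
On [0, 1], S(x) = 4 - 213/164·x + 0·x² + 49/164·x³.
With x = 2/3: S(2/3) = 7135/2214.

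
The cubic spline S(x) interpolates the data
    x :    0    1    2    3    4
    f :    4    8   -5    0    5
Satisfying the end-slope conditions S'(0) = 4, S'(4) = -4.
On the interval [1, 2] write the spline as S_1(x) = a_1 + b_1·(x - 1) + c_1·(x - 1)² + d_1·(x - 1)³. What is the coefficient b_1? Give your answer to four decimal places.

-5.9821

Write m_i for S''(x_i). With h_i = 1, 1, 1, 1 and divided differences Δ_i = 4, -13, 5, 5, the continuity of S' gives the tridiagonal system
  1·m_0 + 4·m_1 + 1·m_2 = 6(Δ_1 - Δ_0) = -102
  1·m_1 + 4·m_2 + 1·m_3 = 6(Δ_2 - Δ_1) = 108
  1·m_2 + 4·m_3 + 1·m_4 = 6(Δ_3 - Δ_2) = 0
Clamped end conditions give two more equations: 2h_0·m_0 + h_0·m_1 = 6(Δ_0 - S'(0)) = 0 and h_3·m_3 + 2h_3·m_4 = 6(S'(4) - Δ_3) = -54.
Forward elimination and back-substitution give m_0 = 559/28, m_1 = -559/14, m_2 = 151/4, m_3 = -43/14, m_4 = -713/28.
On [1, 2], with S_1(x) = a_1 + b_1·(x - 1) + c_1·(x - 1)² + d_1·(x - 1)³: c_1 = m_1/2 = -559/28, d_1 = (m_2 - m_1)/(6h_1) = 725/56, b_1 = Δ_1 - h_1(2m_1 + m_2)/6 = -335/56.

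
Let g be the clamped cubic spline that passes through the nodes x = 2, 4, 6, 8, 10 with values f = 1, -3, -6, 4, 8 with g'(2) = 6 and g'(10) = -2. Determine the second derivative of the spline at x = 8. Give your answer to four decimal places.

-2.2321

Let M_i = g''(x_i). Step sizes h_i = 2, 2, 2, 2; slopes of the chords Δ_i = (y_(i+1) - y_i)/h_i = -2, -3/2, 5, 2.
  2·M_0 + 8·M_1 + 2·M_2 = 6(Δ_1 - Δ_0) = 3
  2·M_1 + 8·M_2 + 2·M_3 = 6(Δ_2 - Δ_1) = 39
  2·M_2 + 8·M_3 + 2·M_4 = 6(Δ_3 - Δ_2) = -18
Clamped end conditions give two more equations: 2h_0·M_0 + h_0·M_1 = 6(Δ_0 - g'(2)) = -48 and h_3·M_3 + 2h_3·M_4 = 6(g'(10) - Δ_3) = -24.
Hence M_0 = -1483/112, M_1 = 139/56, M_2 = 77/16, M_3 = -125/56, M_4 = -547/112.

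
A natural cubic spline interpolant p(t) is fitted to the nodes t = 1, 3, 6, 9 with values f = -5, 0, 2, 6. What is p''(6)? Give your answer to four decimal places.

0.6577

Let M_i = p''(x_i). Step sizes h_i = 2, 3, 3; slopes of the chords Δ_i = (y_(i+1) - y_i)/h_i = 5/2, 2/3, 4/3.
  2·M_0 + 10·M_1 + 3·M_2 = 6(Δ_1 - Δ_0) = -11
  3·M_1 + 12·M_2 + 3·M_3 = 6(Δ_2 - Δ_1) = 4
Natural end conditions: M_0 = M_3 = 0.
Solving: M_0 = 0, M_1 = -48/37, M_2 = 73/111, M_3 = 0.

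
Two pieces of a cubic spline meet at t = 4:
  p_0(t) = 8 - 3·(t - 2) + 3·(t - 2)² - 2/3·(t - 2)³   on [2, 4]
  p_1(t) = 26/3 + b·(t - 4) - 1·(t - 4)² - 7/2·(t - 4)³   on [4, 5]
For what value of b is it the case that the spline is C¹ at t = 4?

p_0'(t) = -3 + 6·(t - 2) - 2·(t - 2)², so p_0'(4) = 1. On the right, p_1'(4) = b, so b = 1.

1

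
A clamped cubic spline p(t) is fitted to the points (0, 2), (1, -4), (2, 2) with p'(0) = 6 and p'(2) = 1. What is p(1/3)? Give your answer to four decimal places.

1.4630

Let m_i = p''(x_i). Step sizes h_i = 1, 1; slopes of the chords Δ_i = (y_(i+1) - y_i)/h_i = -6, 6.
  1·m_0 + 4·m_1 + 1·m_2 = 6(Δ_1 - Δ_0) = 72
Clamped end conditions give two more equations: 2h_0·m_0 + h_0·m_1 = 6(Δ_0 - p'(0)) = -72 and h_1·m_1 + 2h_1·m_2 = 6(p'(2) - Δ_1) = -30.
Hence m_0 = -113/2, m_1 = 41, m_2 = -71/2.
On [0, 1], p(t) = 2 + 6·t - 113/4·t² + 65/4·t³.
With t = 1/3: p(1/3) = 79/54.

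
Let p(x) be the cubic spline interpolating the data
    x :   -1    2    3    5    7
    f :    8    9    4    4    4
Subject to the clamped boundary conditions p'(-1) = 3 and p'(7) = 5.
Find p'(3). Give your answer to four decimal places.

Write σ_i for p''(x_i). With h_i = 3, 1, 2, 2 and divided differences Δ_i = 1/3, -5, 0, 0, the continuity of p' gives the tridiagonal system
  3·σ_0 + 8·σ_1 + 1·σ_2 = 6(Δ_1 - Δ_0) = -32
  1·σ_1 + 6·σ_2 + 2·σ_3 = 6(Δ_2 - Δ_1) = 30
  2·σ_2 + 8·σ_3 + 2·σ_4 = 6(Δ_3 - Δ_2) = 0
Clamped end conditions give two more equations: 2h_0·σ_0 + h_0·σ_1 = 6(Δ_0 - p'(-1)) = -16 and h_3·σ_3 + 2h_3·σ_4 = 6(p'(7) - Δ_3) = 30.
Solving: σ_0 = -4/15, σ_1 = -24/5, σ_2 = 36/5, σ_3 = -21/5, σ_4 = 48/5.
On [3, 5], p'(x) = b_2 + 2c_2·(x - 3) + 3d_2·(x - 3)² with b_2 = Δ_2 - h_2(2σ_2 + σ_3)/6 = -17/5, c_2 = σ_2/2 = 18/5, d_2 = (σ_3 - σ_2)/(6h_2) = -19/20. So p'(3) = -17/5.

-3.4000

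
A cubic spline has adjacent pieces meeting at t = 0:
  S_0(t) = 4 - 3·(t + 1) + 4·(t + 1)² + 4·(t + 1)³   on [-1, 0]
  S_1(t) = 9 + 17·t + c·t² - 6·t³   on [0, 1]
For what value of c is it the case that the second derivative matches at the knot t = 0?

S_0''(t) = 8 + 24·(t + 1), so S_0''(0) = 32. On the right, S_1''(0) = 2c, so c = 16.

16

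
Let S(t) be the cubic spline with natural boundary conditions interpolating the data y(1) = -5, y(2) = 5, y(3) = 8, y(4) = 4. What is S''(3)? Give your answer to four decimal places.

With M_i denoting the second derivative at x_i, h_i = 1, 1, 1, and Δ_i = (y_(i+1) − y_i)/h_i = 10, 3, -4:
  1·M_0 + 4·M_1 + 1·M_2 = 6(Δ_1 - Δ_0) = -42
  1·M_1 + 4·M_2 + 1·M_3 = 6(Δ_2 - Δ_1) = -42
Natural end conditions: M_0 = M_3 = 0.
Forward elimination and back-substitution give M_0 = 0, M_1 = -42/5, M_2 = -42/5, M_3 = 0.

-8.4000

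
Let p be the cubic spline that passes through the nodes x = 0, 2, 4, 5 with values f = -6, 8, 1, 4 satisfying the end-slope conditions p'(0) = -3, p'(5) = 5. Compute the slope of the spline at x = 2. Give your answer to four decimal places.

3.6304

With M_i denoting the second derivative at x_i, h_i = 2, 2, 1, and Δ_i = (y_(i+1) − y_i)/h_i = 7, -7/2, 3:
  2·M_0 + 8·M_1 + 2·M_2 = 6(Δ_1 - Δ_0) = -63
  2·M_1 + 6·M_2 + 1·M_3 = 6(Δ_2 - Δ_1) = 39
Clamped end conditions give two more equations: 2h_0·M_0 + h_0·M_1 = 6(Δ_0 - p'(0)) = 60 and h_2·M_2 + 2h_2·M_3 = 6(p'(5) - Δ_2) = 12.
Solving: M_0 = 1075/46, M_1 = -385/23, M_2 = 278/23, M_3 = -1/23.
On [2, 4], p'(x) = b_1 + 2c_1·(x - 2) + 3d_1·(x - 2)² with b_1 = Δ_1 - h_1(2M_1 + M_2)/6 = 167/46, c_1 = M_1/2 = -385/46, d_1 = (M_2 - M_1)/(6h_1) = 221/92. So p'(2) = 167/46.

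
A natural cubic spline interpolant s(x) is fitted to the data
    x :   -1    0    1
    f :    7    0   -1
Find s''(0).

Write σ_i for s''(x_i). With h_i = 1, 1 and divided differences Δ_i = -7, -1, the continuity of s' gives the tridiagonal system
  1·σ_0 + 4·σ_1 + 1·σ_2 = 6(Δ_1 - Δ_0) = 36
Natural end conditions: σ_0 = σ_2 = 0.
Forward elimination and back-substitution give σ_0 = 0, σ_1 = 9, σ_2 = 0.

9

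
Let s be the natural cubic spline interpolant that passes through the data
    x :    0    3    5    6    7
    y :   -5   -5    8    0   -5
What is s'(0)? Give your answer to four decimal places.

Put m_i = s'' at the i-th knot. Here h = (3, 2, 1, 1) and Δ = (0, 13/2, -8, -5), so the interior equations h_(i-1)·m_(i-1) + 2(h_(i-1)+h_i)·m_i + h_i·m_(i+1) = 6(Δ_i − Δ_(i-1)) read
  3·m_0 + 10·m_1 + 2·m_2 = 6(Δ_1 - Δ_0) = 39
  2·m_1 + 6·m_2 + 1·m_3 = 6(Δ_2 - Δ_1) = -87
  1·m_2 + 4·m_3 + 1·m_4 = 6(Δ_3 - Δ_2) = 18
Natural end conditions: m_0 = m_4 = 0.
Solving the tridiagonal system: m_0 = 0, m_1 = 1629/214, m_2 = -1986/107, m_3 = 978/107, m_4 = 0.
On [0, 3], s'(x) = b_0 + 2c_0·x + 3d_0·x² with b_0 = Δ_0 - h_0(2m_0 + m_1)/6 = -1629/428, c_0 = m_0/2 = 0, d_0 = (m_1 - m_0)/(6h_0) = 181/428. So s'(0) = -1629/428.

-3.8061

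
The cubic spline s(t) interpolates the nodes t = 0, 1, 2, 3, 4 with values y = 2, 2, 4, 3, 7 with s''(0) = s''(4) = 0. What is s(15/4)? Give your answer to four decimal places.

5.6275

Write σ_i for s''(x_i). With h_i = 1, 1, 1, 1 and divided differences Δ_i = 0, 2, -1, 4, the continuity of s' gives the tridiagonal system
  1·σ_0 + 4·σ_1 + 1·σ_2 = 6(Δ_1 - Δ_0) = 12
  1·σ_1 + 4·σ_2 + 1·σ_3 = 6(Δ_2 - Δ_1) = -18
  1·σ_2 + 4·σ_3 + 1·σ_4 = 6(Δ_3 - Δ_2) = 30
Natural end conditions: σ_0 = σ_4 = 0.
Solving the tridiagonal system: σ_0 = 0, σ_1 = 141/28, σ_2 = -57/7, σ_3 = 267/28, σ_4 = 0.
On [3, 4], s(t) = 3 + 23/28·(t - 3) + 267/56·(t - 3)² - 89/56·(t - 3)³.
With (t - 3) = 3/4: s(15/4) = 20169/3584.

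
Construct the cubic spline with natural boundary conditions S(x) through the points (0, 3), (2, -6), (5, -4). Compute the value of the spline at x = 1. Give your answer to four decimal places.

-2.2750

Write σ_i for S''(x_i). With h_i = 2, 3 and divided differences Δ_i = -9/2, 2/3, the continuity of S' gives the tridiagonal system
  2·σ_0 + 10·σ_1 + 3·σ_2 = 6(Δ_1 - Δ_0) = 31
Natural end conditions: σ_0 = σ_2 = 0.
Hence σ_0 = 0, σ_1 = 31/10, σ_2 = 0.
On [0, 2], S(x) = 3 - 83/15·x + 0·x² + 31/120·x³.
With x = 1: S(1) = -91/40.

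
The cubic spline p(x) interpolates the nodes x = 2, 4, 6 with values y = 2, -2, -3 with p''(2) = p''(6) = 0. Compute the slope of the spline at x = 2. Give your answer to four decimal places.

Write M_i for p''(x_i). With h_i = 2, 2 and divided differences Δ_i = -2, -1/2, the continuity of p' gives the tridiagonal system
  2·M_0 + 8·M_1 + 2·M_2 = 6(Δ_1 - Δ_0) = 9
Natural end conditions: M_0 = M_2 = 0.
Hence M_0 = 0, M_1 = 9/8, M_2 = 0.
On [2, 4], p'(x) = b_0 + 2c_0·(x - 2) + 3d_0·(x - 2)² with b_0 = Δ_0 - h_0(2M_0 + M_1)/6 = -19/8, c_0 = M_0/2 = 0, d_0 = (M_1 - M_0)/(6h_0) = 3/32. So p'(2) = -19/8.

-2.3750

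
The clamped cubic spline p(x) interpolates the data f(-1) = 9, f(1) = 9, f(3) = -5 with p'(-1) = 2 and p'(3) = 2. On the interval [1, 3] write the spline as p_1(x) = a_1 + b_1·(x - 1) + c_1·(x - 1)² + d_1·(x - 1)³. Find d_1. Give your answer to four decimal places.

2.4375

Put M_i = p'' at the i-th knot. Here h = (2, 2) and Δ = (0, -7), so the interior equations h_(i-1)·M_(i-1) + 2(h_(i-1)+h_i)·M_i + h_i·M_(i+1) = 6(Δ_i − Δ_(i-1)) read
  2·M_0 + 8·M_1 + 2·M_2 = 6(Δ_1 - Δ_0) = -42
Clamped end conditions give two more equations: 2h_0·M_0 + h_0·M_1 = 6(Δ_0 - p'(-1)) = -12 and h_1·M_1 + 2h_1·M_2 = 6(p'(3) - Δ_1) = 54.
Solving: M_0 = 9/4, M_1 = -21/2, M_2 = 75/4.
On [1, 3], with p_1(x) = a_1 + b_1·(x - 1) + c_1·(x - 1)² + d_1·(x - 1)³: c_1 = M_1/2 = -21/4, d_1 = (M_2 - M_1)/(6h_1) = 39/16, b_1 = Δ_1 - h_1(2M_1 + M_2)/6 = -25/4.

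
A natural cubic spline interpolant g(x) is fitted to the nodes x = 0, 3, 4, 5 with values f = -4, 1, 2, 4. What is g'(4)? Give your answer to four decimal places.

Write m_i for g''(x_i). With h_i = 3, 1, 1 and divided differences Δ_i = 5/3, 1, 2, the continuity of g' gives the tridiagonal system
  3·m_0 + 8·m_1 + 1·m_2 = 6(Δ_1 - Δ_0) = -4
  1·m_1 + 4·m_2 + 1·m_3 = 6(Δ_2 - Δ_1) = 6
Natural end conditions: m_0 = m_3 = 0.
Solving: m_0 = 0, m_1 = -22/31, m_2 = 52/31, m_3 = 0.
On [4, 5], g'(x) = b_2 + 2c_2·(x - 4) + 3d_2·(x - 4)² with b_2 = Δ_2 - h_2(2m_2 + m_3)/6 = 134/93, c_2 = m_2/2 = 26/31, d_2 = (m_3 - m_2)/(6h_2) = -26/93. So g'(4) = 134/93.

1.4409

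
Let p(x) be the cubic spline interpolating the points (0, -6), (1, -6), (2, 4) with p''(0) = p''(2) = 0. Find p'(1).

With σ_i denoting the second derivative at x_i, h_i = 1, 1, and Δ_i = (y_(i+1) − y_i)/h_i = 0, 10:
  1·σ_0 + 4·σ_1 + 1·σ_2 = 6(Δ_1 - Δ_0) = 60
Natural end conditions: σ_0 = σ_2 = 0.
Forward elimination and back-substitution give σ_0 = 0, σ_1 = 15, σ_2 = 0.
On [1, 2], p'(x) = b_1 + 2c_1·(x - 1) + 3d_1·(x - 1)² with b_1 = Δ_1 - h_1(2σ_1 + σ_2)/6 = 5, c_1 = σ_1/2 = 15/2, d_1 = (σ_2 - σ_1)/(6h_1) = -5/2. So p'(1) = 5.

5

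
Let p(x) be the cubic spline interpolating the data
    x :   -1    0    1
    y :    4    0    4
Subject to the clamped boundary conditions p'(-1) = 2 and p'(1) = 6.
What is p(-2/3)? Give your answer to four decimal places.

3.4074

With M_i denoting the second derivative at x_i, h_i = 1, 1, and Δ_i = (y_(i+1) − y_i)/h_i = -4, 4:
  1·M_0 + 4·M_1 + 1·M_2 = 6(Δ_1 - Δ_0) = 48
Clamped end conditions give two more equations: 2h_0·M_0 + h_0·M_1 = 6(Δ_0 - p'(-1)) = -36 and h_1·M_1 + 2h_1·M_2 = 6(p'(1) - Δ_1) = 12.
Solving: M_0 = -28, M_1 = 20, M_2 = -4.
On [-1, 0], p(x) = 4 + 2·(x + 1) - 14·(x + 1)² + 8·(x + 1)³.
With (x + 1) = 1/3: p(-2/3) = 92/27.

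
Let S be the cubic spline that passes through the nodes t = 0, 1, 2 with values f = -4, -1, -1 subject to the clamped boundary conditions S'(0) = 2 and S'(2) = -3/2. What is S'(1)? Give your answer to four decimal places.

2.1250

Put M_i = S'' at the i-th knot. Here h = (1, 1) and Δ = (3, 0), so the interior equations h_(i-1)·M_(i-1) + 2(h_(i-1)+h_i)·M_i + h_i·M_(i+1) = 6(Δ_i − Δ_(i-1)) read
  1·M_0 + 4·M_1 + 1·M_2 = 6(Δ_1 - Δ_0) = -18
Clamped end conditions give two more equations: 2h_0·M_0 + h_0·M_1 = 6(Δ_0 - S'(0)) = 6 and h_1·M_1 + 2h_1·M_2 = 6(S'(2) - Δ_1) = -9.
Forward elimination and back-substitution give M_0 = 23/4, M_1 = -11/2, M_2 = -7/4.
On [1, 2], S'(t) = b_1 + 2c_1·(t - 1) + 3d_1·(t - 1)² with b_1 = Δ_1 - h_1(2M_1 + M_2)/6 = 17/8, c_1 = M_1/2 = -11/4, d_1 = (M_2 - M_1)/(6h_1) = 5/8. So S'(1) = 17/8.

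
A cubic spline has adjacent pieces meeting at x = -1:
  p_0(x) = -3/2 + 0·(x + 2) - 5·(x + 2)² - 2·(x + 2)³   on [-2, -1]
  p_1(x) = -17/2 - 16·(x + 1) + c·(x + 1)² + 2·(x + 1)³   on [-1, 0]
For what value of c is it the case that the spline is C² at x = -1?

p_0''(x) = -10 - 12·(x + 2), so p_0''(-1) = -22. On the right, p_1''(-1) = 2c, so c = -11.

-11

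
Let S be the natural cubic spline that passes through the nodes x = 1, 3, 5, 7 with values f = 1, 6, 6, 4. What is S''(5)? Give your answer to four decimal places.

-0.3000

Let M_i = S''(x_i). Step sizes h_i = 2, 2, 2; slopes of the chords Δ_i = (y_(i+1) - y_i)/h_i = 5/2, 0, -1.
  2·M_0 + 8·M_1 + 2·M_2 = 6(Δ_1 - Δ_0) = -15
  2·M_1 + 8·M_2 + 2·M_3 = 6(Δ_2 - Δ_1) = -6
Natural end conditions: M_0 = M_3 = 0.
Hence M_0 = 0, M_1 = -9/5, M_2 = -3/10, M_3 = 0.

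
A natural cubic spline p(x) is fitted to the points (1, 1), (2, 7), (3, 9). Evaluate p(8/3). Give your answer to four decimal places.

Write M_i for p''(x_i). With h_i = 1, 1 and divided differences Δ_i = 6, 2, the continuity of p' gives the tridiagonal system
  1·M_0 + 4·M_1 + 1·M_2 = 6(Δ_1 - Δ_0) = -24
Natural end conditions: M_0 = M_2 = 0.
Hence M_0 = 0, M_1 = -6, M_2 = 0.
On [2, 3], p(x) = 7 + 4·(x - 2) - 3·(x - 2)² + 1·(x - 2)³.
With (x - 2) = 2/3: p(8/3) = 233/27.

8.6296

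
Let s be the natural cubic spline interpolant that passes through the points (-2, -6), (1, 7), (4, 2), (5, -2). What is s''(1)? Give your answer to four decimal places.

-2.8276

Let m_i = s''(x_i). Step sizes h_i = 3, 3, 1; slopes of the chords Δ_i = (y_(i+1) - y_i)/h_i = 13/3, -5/3, -4.
  3·m_0 + 12·m_1 + 3·m_2 = 6(Δ_1 - Δ_0) = -36
  3·m_1 + 8·m_2 + 1·m_3 = 6(Δ_2 - Δ_1) = -14
Natural end conditions: m_0 = m_3 = 0.
Solving: m_0 = 0, m_1 = -82/29, m_2 = -20/29, m_3 = 0.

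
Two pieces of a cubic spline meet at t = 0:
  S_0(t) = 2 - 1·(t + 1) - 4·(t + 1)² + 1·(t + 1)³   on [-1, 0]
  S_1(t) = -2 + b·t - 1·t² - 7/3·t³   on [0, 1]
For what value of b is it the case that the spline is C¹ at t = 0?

S_0'(t) = -1 - 8·(t + 1) + 3·(t + 1)², so S_0'(0) = -6. On the right, S_1'(0) = b, so b = -6.

-6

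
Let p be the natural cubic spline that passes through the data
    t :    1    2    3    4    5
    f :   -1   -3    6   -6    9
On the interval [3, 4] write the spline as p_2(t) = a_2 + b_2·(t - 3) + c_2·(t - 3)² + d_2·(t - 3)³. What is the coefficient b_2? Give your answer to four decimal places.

Write m_i for p''(x_i). With h_i = 1, 1, 1, 1 and divided differences Δ_i = -2, 9, -12, 15, the continuity of p' gives the tridiagonal system
  1·m_0 + 4·m_1 + 1·m_2 = 6(Δ_1 - Δ_0) = 66
  1·m_1 + 4·m_2 + 1·m_3 = 6(Δ_2 - Δ_1) = -126
  1·m_2 + 4·m_3 + 1·m_4 = 6(Δ_3 - Δ_2) = 162
Natural end conditions: m_0 = m_4 = 0.
Solving: m_0 = 0, m_1 = 207/7, m_2 = -366/7, m_3 = 375/7, m_4 = 0.
On [3, 4], with p_2(t) = a_2 + b_2·(t - 3) + c_2·(t - 3)² + d_2·(t - 3)³: c_2 = m_2/2 = -183/7, d_2 = (m_3 - m_2)/(6h_2) = 247/14, b_2 = Δ_2 - h_2(2m_2 + m_3)/6 = -7/2.

-3.5000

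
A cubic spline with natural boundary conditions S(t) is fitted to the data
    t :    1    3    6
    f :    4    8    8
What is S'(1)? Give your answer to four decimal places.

2.4000

Put M_i = S'' at the i-th knot. Here h = (2, 3) and Δ = (2, 0), so the interior equations h_(i-1)·M_(i-1) + 2(h_(i-1)+h_i)·M_i + h_i·M_(i+1) = 6(Δ_i − Δ_(i-1)) read
  2·M_0 + 10·M_1 + 3·M_2 = 6(Δ_1 - Δ_0) = -12
Natural end conditions: M_0 = M_2 = 0.
Solving: M_0 = 0, M_1 = -6/5, M_2 = 0.
On [1, 3], S'(t) = b_0 + 2c_0·(t - 1) + 3d_0·(t - 1)² with b_0 = Δ_0 - h_0(2M_0 + M_1)/6 = 12/5, c_0 = M_0/2 = 0, d_0 = (M_1 - M_0)/(6h_0) = -1/10. So S'(1) = 12/5.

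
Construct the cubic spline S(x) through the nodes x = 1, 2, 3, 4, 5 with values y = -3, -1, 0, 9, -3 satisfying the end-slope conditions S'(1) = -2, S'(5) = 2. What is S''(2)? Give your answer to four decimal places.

-13.5714

Write m_i for S''(x_i). With h_i = 1, 1, 1, 1 and divided differences Δ_i = 2, 1, 9, -12, the continuity of S' gives the tridiagonal system
  1·m_0 + 4·m_1 + 1·m_2 = 6(Δ_1 - Δ_0) = -6
  1·m_1 + 4·m_2 + 1·m_3 = 6(Δ_2 - Δ_1) = 48
  1·m_2 + 4·m_3 + 1·m_4 = 6(Δ_3 - Δ_2) = -126
Clamped end conditions give two more equations: 2h_0·m_0 + h_0·m_1 = 6(Δ_0 - S'(1)) = 24 and h_3·m_3 + 2h_3·m_4 = 6(S'(5) - Δ_3) = 84.
Solving the tridiagonal system: m_0 = 263/14, m_1 = -95/7, m_2 = 59/2, m_3 = -395/7, m_4 = 983/14.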